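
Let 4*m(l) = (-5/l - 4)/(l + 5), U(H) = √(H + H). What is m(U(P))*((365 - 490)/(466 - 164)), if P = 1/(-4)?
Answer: 125*(-5*√2 - 4*I)/(604*(√2 - 10*I)) ≈ 0.060869 - 0.15495*I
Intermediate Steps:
P = -¼ ≈ -0.25000
U(H) = √2*√H (U(H) = √(2*H) = √2*√H)
m(l) = (-4 - 5/l)/(4*(5 + l)) (m(l) = ((-5/l - 4)/(l + 5))/4 = ((-4 - 5/l)/(5 + l))/4 = (-4 - 5/l)/(4*(5 + l)))
m(U(P))*((365 - 490)/(466 - 164)) = ((-5/4 - √2*√(-¼))/(((√2*√(-¼)))*(5 + √2*√(-¼))))*((365 - 490)/(466 - 164)) = ((-5/4 - √2*I/2)/(((√2*(I/2)))*(5 + √2*(I/2))))*(-125/302) = ((-5/4 - I*√2/2)/(((I*√2/2))*(5 + I*√2/2)))*(-125*1/302) = ((-I*√2)*(-5/4 - I*√2/2)/(5 + I*√2/2))*(-125/302) = -I*√2*(-5/4 - I*√2/2)/(5 + I*√2/2)*(-125/302) = 125*I*√2*(-5/4 - I*√2/2)/(302*(5 + I*√2/2))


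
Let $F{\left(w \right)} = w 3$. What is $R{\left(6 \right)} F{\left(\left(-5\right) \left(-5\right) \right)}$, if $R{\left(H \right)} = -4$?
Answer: $-300$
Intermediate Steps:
$F{\left(w \right)} = 3 w$
$R{\left(6 \right)} F{\left(\left(-5\right) \left(-5\right) \right)} = - 4 \cdot 3 \left(\left(-5\right) \left(-5\right)\right) = - 4 \cdot 3 \cdot 25 = \left(-4\right) 75 = -300$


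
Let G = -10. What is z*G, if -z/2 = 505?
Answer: 10100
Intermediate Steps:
z = -1010 (z = -2*505 = -1010)
z*G = -1010*(-10) = 10100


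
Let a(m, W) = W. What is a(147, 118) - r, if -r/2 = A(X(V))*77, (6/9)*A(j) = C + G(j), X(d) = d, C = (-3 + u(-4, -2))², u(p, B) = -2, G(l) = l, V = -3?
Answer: 5200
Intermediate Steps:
C = 25 (C = (-3 - 2)² = (-5)² = 25)
A(j) = 75/2 + 3*j/2 (A(j) = 3*(25 + j)/2 = 75/2 + 3*j/2)
r = -5082 (r = -2*(75/2 + (3/2)*(-3))*77 = -2*(75/2 - 9/2)*77 = -66*77 = -2*2541 = -5082)
a(147, 118) - r = 118 - 1*(-5082) = 118 + 5082 = 5200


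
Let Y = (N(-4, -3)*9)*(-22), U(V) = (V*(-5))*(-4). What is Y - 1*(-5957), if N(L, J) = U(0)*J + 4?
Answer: 5165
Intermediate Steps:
U(V) = 20*V (U(V) = -5*V*(-4) = 20*V)
N(L, J) = 4 (N(L, J) = (20*0)*J + 4 = 0*J + 4 = 0 + 4 = 4)
Y = -792 (Y = (4*9)*(-22) = 36*(-22) = -792)
Y - 1*(-5957) = -792 - 1*(-5957) = -792 + 5957 = 5165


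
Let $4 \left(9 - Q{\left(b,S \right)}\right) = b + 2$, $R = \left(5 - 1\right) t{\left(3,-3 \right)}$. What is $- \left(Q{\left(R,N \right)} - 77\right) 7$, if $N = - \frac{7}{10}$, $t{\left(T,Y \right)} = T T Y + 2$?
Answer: $\frac{609}{2} \approx 304.5$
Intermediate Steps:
$t{\left(T,Y \right)} = 2 + Y T^{2}$ ($t{\left(T,Y \right)} = T^{2} Y + 2 = Y T^{2} + 2 = 2 + Y T^{2}$)
$N = - \frac{7}{10}$ ($N = \left(-7\right) \frac{1}{10} = - \frac{7}{10} \approx -0.7$)
$R = -100$ ($R = \left(5 - 1\right) \left(2 - 3 \cdot 3^{2}\right) = 4 \left(2 - 27\right) = 4 \left(-25\right) = -100$)
$Q{\left(b,S \right)} = \frac{17}{2} - \frac{b}{4}$ ($Q{\left(b,S \right)} = 9 - \frac{b + 2}{4} = 9 - \frac{2 + b}{4} = 9 - \left(\frac{1}{2} + \frac{b}{4}\right) = \frac{17}{2} - \frac{b}{4}$)
$- \left(Q{\left(R,N \right)} - 77\right) 7 = - \left(\left(\frac{17}{2} - -25\right) - 77\right) 7 = - \left(\left(\frac{17}{2} + 25\right) - 77\right) 7 = - \left(\frac{67}{2} - 77\right) 7 = - \frac{\left(-87\right) 7}{2} = \left(-1\right) \left(- \frac{609}{2}\right) = \frac{609}{2}$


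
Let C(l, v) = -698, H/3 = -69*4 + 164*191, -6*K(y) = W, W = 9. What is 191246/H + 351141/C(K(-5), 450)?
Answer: -8143296899/16253628 ≈ -501.01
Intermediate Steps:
K(y) = -3/2 (K(y) = -⅙*9 = -3/2)
H = 93144 (H = 3*(-69*4 + 164*191) = 3*(-276 + 31324) = 3*31048 = 93144)
191246/H + 351141/C(K(-5), 450) = 191246/93144 + 351141/(-698) = 191246*(1/93144) + 351141*(-1/698) = 95623/46572 - 351141/698 = -8143296899/16253628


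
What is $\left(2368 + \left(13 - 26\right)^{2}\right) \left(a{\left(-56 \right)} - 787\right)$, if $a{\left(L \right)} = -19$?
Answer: $-2044822$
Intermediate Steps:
$\left(2368 + \left(13 - 26\right)^{2}\right) \left(a{\left(-56 \right)} - 787\right) = \left(2368 + \left(13 - 26\right)^{2}\right) \left(-19 - 787\right) = \left(2368 + \left(-13\right)^{2}\right) \left(-806\right) = \left(2368 + 169\right) \left(-806\right) = 2537 \left(-806\right) = -2044822$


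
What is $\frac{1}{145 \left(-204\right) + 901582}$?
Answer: $\frac{1}{872002} \approx 1.1468 \cdot 10^{-6}$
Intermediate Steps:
$\frac{1}{145 \left(-204\right) + 901582} = \frac{1}{-29580 + 901582} = \frac{1}{872002}$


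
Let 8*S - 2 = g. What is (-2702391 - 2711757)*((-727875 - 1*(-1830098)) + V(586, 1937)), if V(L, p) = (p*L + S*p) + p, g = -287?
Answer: -23499961858467/2 ≈ -1.1750e+13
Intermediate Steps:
S = -285/8 (S = 1/4 + (1/8)*(-287) = 1/4 - 287/8 = -285/8 ≈ -35.625)
V(L, p) = -277*p/8 + L*p (V(L, p) = (p*L - 285*p/8) + p = (L*p - 285*p/8) + p = (-285*p/8 + L*p) + p = -277*p/8 + L*p)
(-2702391 - 2711757)*((-727875 - 1*(-1830098)) + V(586, 1937)) = (-2702391 - 2711757)*((-727875 - 1*(-1830098)) + (1/8)*1937*(-277 + 8*586)) = -5414148*((-727875 + 1830098) + (1/8)*1937*(-277 + 4688)) = -5414148*(1102223 + (1/8)*1937*4411) = -5414148*(1102223 + 8544107/8) = -5414148*17361891/8 = -23499961858467/2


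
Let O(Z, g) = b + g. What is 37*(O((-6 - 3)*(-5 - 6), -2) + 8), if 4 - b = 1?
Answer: 333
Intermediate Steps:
b = 3 (b = 4 - 1*1 = 4 - 1 = 3)
O(Z, g) = 3 + g
37*(O((-6 - 3)*(-5 - 6), -2) + 8) = 37*((3 - 2) + 8) = 37*(1 + 8) = 37*9 = 333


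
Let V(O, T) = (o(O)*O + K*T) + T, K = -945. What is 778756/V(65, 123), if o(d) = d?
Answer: -778756/111887 ≈ -6.9602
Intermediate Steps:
V(O, T) = O² - 944*T (V(O, T) = (O*O - 945*T) + T = (O² - 945*T) + T = O² - 944*T)
778756/V(65, 123) = 778756/(65² - 944*123) = 778756/(4225 - 116112) = 778756/(-111887) = 778756*(-1/111887) = -778756/111887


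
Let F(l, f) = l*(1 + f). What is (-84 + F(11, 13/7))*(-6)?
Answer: 2208/7 ≈ 315.43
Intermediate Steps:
(-84 + F(11, 13/7))*(-6) = (-84 + 11*(1 + 13/7))*(-6) = (-84 + 11*(20/7))*(-6) = (-84 + 220/7)*(-6) = -368/7*(-6) = 2208/7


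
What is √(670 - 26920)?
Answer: 25*I*√42 ≈ 162.02*I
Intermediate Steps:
√(670 - 26920) = √(-26250) = 25*I*√42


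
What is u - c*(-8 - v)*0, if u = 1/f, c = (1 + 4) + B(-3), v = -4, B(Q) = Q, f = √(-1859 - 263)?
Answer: -I*√2122/2122 ≈ -0.021708*I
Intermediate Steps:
f = I*√2122 (f = √(-2122) = I*√2122 ≈ 46.065*I)
c = 2 (c = (1 + 4) - 3 = 5 - 3 = 2)
u = -I*√2122/2122 (u = 1/(I*√2122) = -I*√2122/2122 ≈ -0.021708*I)
u - c*(-8 - v)*0 = -I*√2122/2122 - 2*(-8 - 1*(-4))*0 = -I*√2122/2122 - 2*(-8 + 4)*0 = -I*√2122/2122 - 2*(-4)*0 = -I*√2122/2122 - (-8)*0 = -I*√2122/2122 - 1*0 = -I*√2122/2122 + 0 = -I*√2122/2122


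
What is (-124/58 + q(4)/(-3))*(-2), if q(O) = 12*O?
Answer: 1052/29 ≈ 36.276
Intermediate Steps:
(-124/58 + q(4)/(-3))*(-2) = (-124/58 + (12*4)/(-3))*(-2) = (-124*1/58 + 48*(-⅓))*(-2) = (-62/29 - 16)*(-2) = -526/29*(-2) = 1052/29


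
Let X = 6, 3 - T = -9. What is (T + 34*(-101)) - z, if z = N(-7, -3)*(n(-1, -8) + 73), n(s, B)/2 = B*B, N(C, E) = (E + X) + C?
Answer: -2618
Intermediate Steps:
T = 12 (T = 3 - 1*(-9) = 3 + 9 = 12)
N(C, E) = 6 + C + E (N(C, E) = (E + 6) + C = (6 + E) + C = 6 + C + E)
n(s, B) = 2*B² (n(s, B) = 2*(B*B) = 2*B²)
z = -804 (z = (6 - 7 - 3)*(2*(-8)² + 73) = -4*(2*64 + 73) = -4*(128 + 73) = -4*201 = -804)
(T + 34*(-101)) - z = (12 + 34*(-101)) - 1*(-804) = (12 - 3434) + 804 = -3422 + 804 = -2618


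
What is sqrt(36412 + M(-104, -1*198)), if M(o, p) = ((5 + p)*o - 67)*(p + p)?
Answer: 16*I*sqrt(30803) ≈ 2808.1*I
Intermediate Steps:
M(o, p) = 2*p*(-67 + o*(5 + p)) (M(o, p) = (o*(5 + p) - 67)*(2*p) = (-67 + o*(5 + p))*(2*p) = 2*p*(-67 + o*(5 + p)))
sqrt(36412 + M(-104, -1*198)) = sqrt(36412 + 2*(-1*198)*(-67 + 5*(-104) - (-104)*198)) = sqrt(36412 + 2*(-198)*(-67 - 520 - 104*(-198))) = sqrt(36412 + 2*(-198)*(-67 - 520 + 20592)) = sqrt(36412 + 2*(-198)*20005) = sqrt(36412 - 7921980) = sqrt(-7885568) = 16*I*sqrt(30803)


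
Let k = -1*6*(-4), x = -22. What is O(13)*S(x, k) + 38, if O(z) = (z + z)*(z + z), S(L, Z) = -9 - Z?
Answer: -22270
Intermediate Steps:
k = 24 (k = -6*(-4) = 24)
O(z) = 4*z² (O(z) = (2*z)*(2*z) = 4*z²)
O(13)*S(x, k) + 38 = (4*13²)*(-9 - 1*24) + 38 = (4*169)*(-9 - 24) + 38 = 676*(-33) + 38 = -22308 + 38 = -22270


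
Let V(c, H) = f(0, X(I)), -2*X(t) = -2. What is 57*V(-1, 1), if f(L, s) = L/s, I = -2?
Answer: 0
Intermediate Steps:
X(t) = 1 (X(t) = -½*(-2) = 1)
V(c, H) = 0 (V(c, H) = 0/1 = 0*1 = 0)
57*V(-1, 1) = 57*0 = 0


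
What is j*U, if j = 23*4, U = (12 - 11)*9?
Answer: 828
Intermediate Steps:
U = 9 (U = 1*9 = 9)
j = 92
j*U = 92*9 = 828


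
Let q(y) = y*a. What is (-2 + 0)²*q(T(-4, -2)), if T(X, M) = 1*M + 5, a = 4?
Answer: 48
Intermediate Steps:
T(X, M) = 5 + M (T(X, M) = M + 5 = 5 + M)
q(y) = 4*y (q(y) = y*4 = 4*y)
(-2 + 0)²*q(T(-4, -2)) = (-2 + 0)²*(4*(5 - 2)) = (-2)²*(4*3) = 4*12 = 48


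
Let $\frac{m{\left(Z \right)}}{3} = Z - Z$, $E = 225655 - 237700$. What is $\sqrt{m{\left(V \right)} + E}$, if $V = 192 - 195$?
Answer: $i \sqrt{12045} \approx 109.75 i$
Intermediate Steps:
$E = -12045$
$V = -3$ ($V = 192 - 195 = -3$)
$m{\left(Z \right)} = 0$ ($m{\left(Z \right)} = 3 \left(Z - Z\right) = 3 \cdot 0 = 0$)
$\sqrt{m{\left(V \right)} + E} = \sqrt{0 - 12045} = \sqrt{-12045} = i \sqrt{12045}$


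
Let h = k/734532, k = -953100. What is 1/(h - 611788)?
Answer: -61211/37448234693 ≈ -1.6345e-6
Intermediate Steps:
h = -79425/61211 (h = -953100/734532 = -953100*1/734532 = -79425/61211 ≈ -1.2976)
1/(h - 611788) = 1/(-79425/61211 - 611788) = 1/(-37448234693/61211) = -61211/37448234693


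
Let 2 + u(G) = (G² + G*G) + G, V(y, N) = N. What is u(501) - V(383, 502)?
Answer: 501999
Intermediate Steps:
u(G) = -2 + G + 2*G² (u(G) = -2 + ((G² + G*G) + G) = -2 + ((G² + G²) + G) = -2 + (2*G² + G) = -2 + (G + 2*G²) = -2 + G + 2*G²)
u(501) - V(383, 502) = (-2 + 501 + 2*501²) - 1*502 = (-2 + 501 + 2*251001) - 502 = (-2 + 501 + 502002) - 502 = 502501 - 502 = 501999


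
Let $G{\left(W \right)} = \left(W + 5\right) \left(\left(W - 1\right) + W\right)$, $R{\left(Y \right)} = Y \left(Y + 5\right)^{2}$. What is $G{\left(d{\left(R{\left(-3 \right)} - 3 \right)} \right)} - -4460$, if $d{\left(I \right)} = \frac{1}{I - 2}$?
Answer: $\frac{1287344}{289} \approx 4454.5$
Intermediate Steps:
$R{\left(Y \right)} = Y \left(5 + Y\right)^{2}$
$d{\left(I \right)} = \frac{1}{-2 + I}$
$G{\left(W \right)} = \left(-1 + 2 W\right) \left(5 + W\right)$ ($G{\left(W \right)} = \left(5 + W\right) \left(\left(-1 + W\right) + W\right) = \left(5 + W\right) \left(-1 + 2 W\right) = \left(-1 + 2 W\right) \left(5 + W\right)$)
$G{\left(d{\left(R{\left(-3 \right)} - 3 \right)} \right)} - -4460 = \left(-5 + 2 \left(\frac{1}{-2 - \left(3 + 3 \left(5 - 3\right)^{2}\right)}\right)^{2} + \frac{9}{-2 - \left(3 + 3 \left(5 - 3\right)^{2}\right)}\right) - -4460 = \left(-5 + 2 \left(\frac{1}{-2 - \left(3 + 3 \cdot 2^{2}\right)}\right)^{2} + \frac{9}{-2 - \left(3 + 3 \cdot 2^{2}\right)}\right) + 4460 = \left(-5 + 2 \left(\frac{1}{-2 - 15}\right)^{2} + \frac{9}{-2 - 15}\right) + 4460 = \left(-5 + 2 \left(\frac{1}{-17}\right)^{2} + \frac{9}{-17}\right) + 4460 = \left(-5 + 2 \left(- \frac{1}{17}\right)^{2} + 9 \left(- \frac{1}{17}\right)\right) + 4460 = \left(-5 + 2 \cdot \frac{1}{289} - \frac{9}{17}\right) + 4460 = \left(-5 + \frac{2}{289} - \frac{9}{17}\right) + 4460 = - \frac{1596}{289} + 4460 = \frac{1287344}{289}$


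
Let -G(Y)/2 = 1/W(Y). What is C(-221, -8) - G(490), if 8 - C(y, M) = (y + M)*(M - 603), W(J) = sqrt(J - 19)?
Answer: -139911 + 2*sqrt(471)/471 ≈ -1.3991e+5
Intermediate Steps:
W(J) = sqrt(-19 + J)
C(y, M) = 8 - (-603 + M)*(M + y) (C(y, M) = 8 - (y + M)*(M - 603) = 8 - (M + y)*(-603 + M) = 8 - (-603 + M)*(M + y))
G(Y) = -2/sqrt(-19 + Y)
C(-221, -8) - G(490) = (8 - 1*(-8)**2 + 603*(-8) + 603*(-221) - 1*(-8)*(-221)) - (-2)/sqrt(-19 + 490) = (8 - 1*64 - 4824 - 133263 - 1768) - (-2)/sqrt(471) = (8 - 64 - 4824 - 133263 - 1768) - (-2)*sqrt(471)/471 = -139911 - (-2)*sqrt(471)/471 = -139911 + 2*sqrt(471)/471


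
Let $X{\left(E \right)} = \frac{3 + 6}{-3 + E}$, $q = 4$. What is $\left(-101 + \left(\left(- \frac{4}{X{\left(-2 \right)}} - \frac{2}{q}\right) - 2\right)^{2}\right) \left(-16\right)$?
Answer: $\frac{130796}{81} \approx 1614.8$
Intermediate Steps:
$X{\left(E \right)} = \frac{9}{-3 + E}$
$\left(-101 + \left(\left(- \frac{4}{X{\left(-2 \right)}} - \frac{2}{q}\right) - 2\right)^{2}\right) \left(-16\right) = \left(-101 + \left(\left(- \frac{4}{9 \frac{1}{-3 - 2}} - \frac{2}{4}\right) - 2\right)^{2}\right) \left(-16\right) = \left(-101 + \left(\left(- \frac{4}{9 \frac{1}{-5}} - \frac{1}{2}\right) - 2\right)^{2}\right) \left(-16\right) = \left(-101 + \left(\left(- \frac{4}{9 \left(- \frac{1}{5}\right)} - \frac{1}{2}\right) - 2\right)^{2}\right) \left(-16\right) = \left(-101 + \left(\left(- \frac{4}{- \frac{9}{5}} - \frac{1}{2}\right) - 2\right)^{2}\right) \left(-16\right) = \left(-101 + \left(\left(\left(-4\right) \left(- \frac{5}{9}\right) - \frac{1}{2}\right) - 2\right)^{2}\right) \left(-16\right) = \left(-101 + \left(\left(\frac{20}{9} - \frac{1}{2}\right) - 2\right)^{2}\right) \left(-16\right) = \left(-101 + \left(\frac{31}{18} - 2\right)^{2}\right) \left(-16\right) = \left(-101 + \left(- \frac{5}{18}\right)^{2}\right) \left(-16\right) = \left(-101 + \frac{25}{324}\right) \left(-16\right) = \left(- \frac{32699}{324}\right) \left(-16\right) = \frac{130796}{81}$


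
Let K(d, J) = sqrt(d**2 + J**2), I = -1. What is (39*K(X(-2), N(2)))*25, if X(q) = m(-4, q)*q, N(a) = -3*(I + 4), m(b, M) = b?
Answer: 975*sqrt(145) ≈ 11741.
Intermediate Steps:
N(a) = -9 (N(a) = -3*(-1 + 4) = -3*3 = -9)
X(q) = -4*q
K(d, J) = sqrt(J**2 + d**2)
(39*K(X(-2), N(2)))*25 = (39*sqrt((-9)**2 + (-4*(-2))**2))*25 = (39*sqrt(81 + 8**2))*25 = (39*sqrt(81 + 64))*25 = (39*sqrt(145))*25 = 975*sqrt(145)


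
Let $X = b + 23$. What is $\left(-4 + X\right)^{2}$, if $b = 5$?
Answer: $576$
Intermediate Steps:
$X = 28$ ($X = 5 + 23 = 28$)
$\left(-4 + X\right)^{2} = \left(-4 + 28\right)^{2} = 24^{2} = 576$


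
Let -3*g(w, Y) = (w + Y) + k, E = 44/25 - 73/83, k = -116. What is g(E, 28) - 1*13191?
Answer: -81933202/6225 ≈ -13162.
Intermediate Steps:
E = 1827/2075 (E = 44*(1/25) - 73*1/83 = 44/25 - 73/83 = 1827/2075 ≈ 0.88048)
g(w, Y) = 116/3 - Y/3 - w/3 (g(w, Y) = -((w + Y) - 116)/3 = -((Y + w) - 116)/3 = -(-116 + Y + w)/3 = 116/3 - Y/3 - w/3)
g(E, 28) - 1*13191 = (116/3 - ⅓*28 - ⅓*1827/2075) - 1*13191 = (116/3 - 28/3 - 609/2075) - 13191 = 180773/6225 - 13191 = -81933202/6225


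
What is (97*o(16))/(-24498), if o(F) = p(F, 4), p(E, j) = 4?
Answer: -194/12249 ≈ -0.015838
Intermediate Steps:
o(F) = 4
(97*o(16))/(-24498) = (97*4)/(-24498) = 388*(-1/24498) = -194/12249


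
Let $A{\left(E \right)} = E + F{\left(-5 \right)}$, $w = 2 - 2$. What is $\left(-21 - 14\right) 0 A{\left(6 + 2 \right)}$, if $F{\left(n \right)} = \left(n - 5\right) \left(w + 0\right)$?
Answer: $0$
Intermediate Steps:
$w = 0$ ($w = 2 - 2 = 0$)
$F{\left(n \right)} = 0$ ($F{\left(n \right)} = \left(n - 5\right) \left(0 + 0\right) = \left(-5 + n\right) 0 = 0$)
$A{\left(E \right)} = E$ ($A{\left(E \right)} = E + 0 = E$)
$\left(-21 - 14\right) 0 A{\left(6 + 2 \right)} = \left(-21 - 14\right) 0 \left(6 + 2\right) = \left(-35\right) 0 \cdot 8 = 0 \cdot 8 = 0$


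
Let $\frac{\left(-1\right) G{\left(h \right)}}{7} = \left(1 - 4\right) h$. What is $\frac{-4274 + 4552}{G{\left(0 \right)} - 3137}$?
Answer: $- \frac{278}{3137} \approx -0.08862$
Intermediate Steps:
$G{\left(h \right)} = 21 h$ ($G{\left(h \right)} = - 7 \left(1 - 4\right) h = - 7 \left(- 3 h\right) = 21 h$)
$\frac{-4274 + 4552}{G{\left(0 \right)} - 3137} = \frac{-4274 + 4552}{21 \cdot 0 - 3137} = \frac{278}{0 - 3137} = \frac{278}{-3137} = 278 \left(- \frac{1}{3137}\right) = - \frac{278}{3137}$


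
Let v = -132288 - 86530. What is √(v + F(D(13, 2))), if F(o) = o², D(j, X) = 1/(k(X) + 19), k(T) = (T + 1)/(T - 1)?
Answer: I*√105907911/22 ≈ 467.78*I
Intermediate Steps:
k(T) = (1 + T)/(-1 + T)
D(j, X) = 1/(19 + (1 + X)/(-1 + X)) (D(j, X) = 1/((1 + X)/(-1 + X) + 19) = 1/(19 + (1 + X)/(-1 + X)))
v = -218818
√(v + F(D(13, 2))) = √(-218818 + ((-1 + 2)/(2*(-9 + 10*2)))²) = √(-218818 + ((½)*1/(-9 + 20))²) = √(-218818 + ((½)*1/11)²) = √(-218818 + ((½)*(1/11)*1)²) = √(-218818 + (1/22)²) = √(-218818 + 1/484) = √(-105907911/484) = I*√105907911/22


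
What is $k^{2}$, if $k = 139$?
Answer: $19321$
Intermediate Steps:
$k^{2} = 139^{2} = 19321$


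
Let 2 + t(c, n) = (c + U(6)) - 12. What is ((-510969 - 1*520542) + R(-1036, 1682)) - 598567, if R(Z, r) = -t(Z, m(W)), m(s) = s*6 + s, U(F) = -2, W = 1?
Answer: -1629026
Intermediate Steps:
m(s) = 7*s (m(s) = 6*s + s = 7*s)
t(c, n) = -16 + c (t(c, n) = -2 + ((c - 2) - 12) = -2 + ((-2 + c) - 12) = -2 + (-14 + c) = -16 + c)
R(Z, r) = 16 - Z (R(Z, r) = -(-16 + Z) = 16 - Z)
((-510969 - 1*520542) + R(-1036, 1682)) - 598567 = ((-510969 - 1*520542) + (16 - 1*(-1036))) - 598567 = ((-510969 - 520542) + (16 + 1036)) - 598567 = (-1031511 + 1052) - 598567 = -1030459 - 598567 = -1629026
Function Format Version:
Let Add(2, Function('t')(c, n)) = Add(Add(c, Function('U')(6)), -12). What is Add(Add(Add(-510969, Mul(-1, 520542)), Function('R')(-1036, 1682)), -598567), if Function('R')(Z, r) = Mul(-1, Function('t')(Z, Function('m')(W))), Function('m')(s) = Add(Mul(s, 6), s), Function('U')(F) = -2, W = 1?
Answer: -1629026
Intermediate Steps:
Function('m')(s) = Mul(7, s) (Function('m')(s) = Add(Mul(6, s), s) = Mul(7, s))
Function('t')(c, n) = Add(-16, c) (Function('t')(c, n) = Add(-2, Add(Add(c, -2), -12)) = Add(-2, Add(Add(-2, c), -12)) = Add(-2, Add(-14, c)) = Add(-16, c))
Function('R')(Z, r) = Add(16, Mul(-1, Z)) (Function('R')(Z, r) = Mul(-1, Add(-16, Z)) = Add(16, Mul(-1, Z)))
Add(Add(Add(-510969, Mul(-1, 520542)), Function('R')(-1036, 1682)), -598567) = Add(Add(Add(-510969, Mul(-1, 520542)), Add(16, Mul(-1, -1036))), -598567) = Add(Add(Add(-510969, -520542), Add(16, 1036)), -598567) = Add(Add(-1031511, 1052), -598567) = Add(-1030459, -598567) = -1629026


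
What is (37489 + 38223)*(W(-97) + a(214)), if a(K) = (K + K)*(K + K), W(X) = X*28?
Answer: 13663593216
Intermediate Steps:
W(X) = 28*X
a(K) = 4*K**2 (a(K) = (2*K)*(2*K) = 4*K**2)
(37489 + 38223)*(W(-97) + a(214)) = (37489 + 38223)*(28*(-97) + 4*214**2) = 75712*(-2716 + 4*45796) = 75712*(-2716 + 183184) = 75712*180468 = 13663593216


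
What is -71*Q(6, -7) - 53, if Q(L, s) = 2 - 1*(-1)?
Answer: -266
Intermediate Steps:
Q(L, s) = 3 (Q(L, s) = 2 + 1 = 3)
-71*Q(6, -7) - 53 = -71*3 - 53 = -213 - 53 = -266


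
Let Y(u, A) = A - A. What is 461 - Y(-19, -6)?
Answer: 461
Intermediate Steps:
Y(u, A) = 0
461 - Y(-19, -6) = 461 - 1*0 = 461 + 0 = 461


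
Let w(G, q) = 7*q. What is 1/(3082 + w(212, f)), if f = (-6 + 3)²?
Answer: 1/3145 ≈ 0.00031797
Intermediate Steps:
f = 9 (f = (-3)² = 9)
1/(3082 + w(212, f)) = 1/(3082 + 7*9) = 1/(3082 + 63) = 1/3145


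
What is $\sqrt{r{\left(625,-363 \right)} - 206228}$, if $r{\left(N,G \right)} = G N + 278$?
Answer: $5 i \sqrt{17313} \approx 657.89 i$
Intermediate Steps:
$r{\left(N,G \right)} = 278 + G N$
$\sqrt{r{\left(625,-363 \right)} - 206228} = \sqrt{\left(278 - 226875\right) - 206228} = \sqrt{-226597 - 206228} = \sqrt{-432825} = 5 i \sqrt{17313}$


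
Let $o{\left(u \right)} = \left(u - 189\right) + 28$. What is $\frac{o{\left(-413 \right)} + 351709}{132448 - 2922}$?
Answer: $\frac{351135}{129526} \approx 2.7109$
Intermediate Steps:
$o{\left(u \right)} = -161 + u$ ($o{\left(u \right)} = \left(-189 + u\right) + 28 = -161 + u$)
$\frac{o{\left(-413 \right)} + 351709}{132448 - 2922} = \frac{\left(-161 - 413\right) + 351709}{132448 - 2922} = \frac{-574 + 351709}{132448 - 2922} = \frac{351135}{129526}$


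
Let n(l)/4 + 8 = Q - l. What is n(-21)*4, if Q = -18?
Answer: -80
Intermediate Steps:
n(l) = -104 - 4*l (n(l) = -32 + 4*(-18 - l) = -32 + (-72 - 4*l) = -104 - 4*l)
n(-21)*4 = (-104 - 4*(-21))*4 = (-104 + 84)*4 = -20*4 = -80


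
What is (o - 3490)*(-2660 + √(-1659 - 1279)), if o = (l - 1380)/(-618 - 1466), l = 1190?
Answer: 4836525050/521 - 3636485*I*√2938/1042 ≈ 9.2832e+6 - 1.8916e+5*I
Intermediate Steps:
o = 95/1042 (o = (1190 - 1380)/(-618 - 1466) = -190/(-2084) = -190*(-1/2084) = 95/1042 ≈ 0.091171)
(o - 3490)*(-2660 + √(-1659 - 1279)) = (95/1042 - 3490)*(-2660 + √(-1659 - 1279)) = -3636485*(-2660 + √(-2938))/1042 = -3636485*(-2660 + I*√2938)/1042 = 4836525050/521 - 3636485*I*√2938/1042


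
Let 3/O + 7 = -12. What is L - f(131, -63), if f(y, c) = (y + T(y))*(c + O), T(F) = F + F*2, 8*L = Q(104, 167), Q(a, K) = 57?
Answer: 5031483/152 ≈ 33102.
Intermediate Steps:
O = -3/19 (O = 3/(-7 - 12) = 3/(-19) = 3*(-1/19) = -3/19 ≈ -0.15789)
L = 57/8 (L = (1/8)*57 = 57/8 ≈ 7.1250)
T(F) = 3*F (T(F) = F + 2*F = 3*F)
f(y, c) = 4*y*(-3/19 + c) (f(y, c) = (y + 3*y)*(c - 3/19) = (4*y)*(-3/19 + c) = 4*y*(-3/19 + c))
L - f(131, -63) = 57/8 - 4*131*(-3 + 19*(-63))/19 = 57/8 - 4*131*(-3 - 1197)/19 = 57/8 - 4*131*(-1200)/19 = 57/8 - 1*(-628800/19) = 57/8 + 628800/19 = 5031483/152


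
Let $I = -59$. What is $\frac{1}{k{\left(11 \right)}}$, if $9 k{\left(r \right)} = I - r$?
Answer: $- \frac{9}{70} \approx -0.12857$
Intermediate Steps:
$k{\left(r \right)} = - \frac{59}{9} - \frac{r}{9}$ ($k{\left(r \right)} = \frac{-59 - r}{9} = - \frac{59}{9} - \frac{r}{9}$)
$\frac{1}{k{\left(11 \right)}} = \frac{1}{- \frac{59}{9} - \frac{11}{9}} = \frac{1}{- \frac{70}{9}} = - \frac{9}{70}$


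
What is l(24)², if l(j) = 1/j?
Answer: 1/576 ≈ 0.0017361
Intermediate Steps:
l(24)² = (1/24)² = 1/576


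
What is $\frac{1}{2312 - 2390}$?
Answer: $- \frac{1}{78} \approx -0.012821$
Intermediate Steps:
$\frac{1}{2312 - 2390} = \frac{1}{-78} = - \frac{1}{78}$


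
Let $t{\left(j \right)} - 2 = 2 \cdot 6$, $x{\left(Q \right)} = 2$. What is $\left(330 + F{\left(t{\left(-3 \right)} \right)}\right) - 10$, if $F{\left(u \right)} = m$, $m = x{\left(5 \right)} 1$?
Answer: $322$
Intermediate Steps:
$t{\left(j \right)} = 14$ ($t{\left(j \right)} = 2 + 2 \cdot 6 = 2 + 12 = 14$)
$m = 2$ ($m = 2 \cdot 1 = 2$)
$F{\left(u \right)} = 2$
$\left(330 + F{\left(t{\left(-3 \right)} \right)}\right) - 10 = \left(330 + 2\right) - 10 = 332 - 10 = 322$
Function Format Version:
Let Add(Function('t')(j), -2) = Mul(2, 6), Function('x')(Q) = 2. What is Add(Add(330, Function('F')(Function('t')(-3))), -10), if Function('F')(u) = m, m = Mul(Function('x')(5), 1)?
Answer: 322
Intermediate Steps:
Function('t')(j) = 14 (Function('t')(j) = Add(2, Mul(2, 6)) = Add(2, 12) = 14)
m = 2 (m = Mul(2, 1) = 2)
Function('F')(u) = 2
Add(Add(330, Function('F')(Function('t')(-3))), -10) = Add(Add(330, 2), -10) = Add(332, -10) = 322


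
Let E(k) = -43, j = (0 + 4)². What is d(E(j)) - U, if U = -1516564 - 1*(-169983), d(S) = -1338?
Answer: 1345243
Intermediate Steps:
j = 16 (j = 4² = 16)
U = -1346581 (U = -1516564 + 169983 = -1346581)
d(E(j)) - U = -1338 - 1*(-1346581) = -1338 + 1346581 = 1345243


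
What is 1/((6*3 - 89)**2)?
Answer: 1/5041 ≈ 0.00019837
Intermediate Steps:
1/((6*3 - 89)**2) = 1/((18 - 89)**2) = 1/((-71)**2) = 1/5041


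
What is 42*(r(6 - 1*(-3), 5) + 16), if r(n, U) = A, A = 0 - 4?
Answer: 504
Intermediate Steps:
A = -4
r(n, U) = -4
42*(r(6 - 1*(-3), 5) + 16) = 42*(-4 + 16) = 42*12 = 504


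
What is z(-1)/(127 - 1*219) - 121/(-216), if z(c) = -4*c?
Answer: 2567/4968 ≈ 0.51671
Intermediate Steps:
z(-1)/(127 - 1*219) - 121/(-216) = (-4*(-1))/(127 - 1*219) - 121/(-216) = 4/(127 - 219) - 121*(-1/216) = 4/(-92) + 121/216 = 4*(-1/92) + 121/216 = -1/23 + 121/216 = 2567/4968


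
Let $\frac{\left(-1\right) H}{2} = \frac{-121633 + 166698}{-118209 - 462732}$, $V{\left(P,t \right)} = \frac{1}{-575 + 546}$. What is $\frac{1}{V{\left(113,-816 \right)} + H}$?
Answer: $\frac{16847289}{2032829} \approx 8.2876$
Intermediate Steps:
$V{\left(P,t \right)} = - \frac{1}{29}$ ($V{\left(P,t \right)} = \frac{1}{-29} = - \frac{1}{29}$)
$H = \frac{90130}{580941}$ ($H = - 2 \frac{-121633 + 166698}{-118209 - 462732} = - 2 \frac{45065}{-580941} = - 2 \cdot 45065 \left(- \frac{1}{580941}\right) = \left(-2\right) \left(- \frac{45065}{580941}\right) = \frac{90130}{580941} \approx 0.15514$)
$\frac{1}{V{\left(113,-816 \right)} + H} = \frac{1}{- \frac{1}{29} + \frac{90130}{580941}} = \frac{1}{\frac{2032829}{16847289}} = \frac{16847289}{2032829}$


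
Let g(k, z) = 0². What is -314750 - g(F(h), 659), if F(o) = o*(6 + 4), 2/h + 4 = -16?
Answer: -314750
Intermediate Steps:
h = -⅒ (h = 2/(-4 - 16) = 2/(-20) = 2*(-1/20) = -⅒ ≈ -0.10000)
F(o) = 10*o (F(o) = o*10 = 10*o)
g(k, z) = 0
-314750 - g(F(h), 659) = -314750 - 1*0 = -314750 + 0 = -314750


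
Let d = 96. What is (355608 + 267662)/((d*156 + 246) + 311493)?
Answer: 124654/65343 ≈ 1.9077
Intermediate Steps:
(355608 + 267662)/((d*156 + 246) + 311493) = (355608 + 267662)/((96*156 + 246) + 311493) = 623270/((14976 + 246) + 311493) = 623270/(15222 + 311493) = 623270/326715 = 623270*(1/326715) = 124654/65343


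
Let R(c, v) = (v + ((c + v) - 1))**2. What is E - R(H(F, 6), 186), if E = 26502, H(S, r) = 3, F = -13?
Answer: -113374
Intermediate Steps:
R(c, v) = (-1 + c + 2*v)**2 (R(c, v) = (v + (-1 + c + v))**2 = (-1 + c + 2*v)**2)
E - R(H(F, 6), 186) = 26502 - (-1 + 3 + 2*186)**2 = 26502 - (-1 + 3 + 372)**2 = 26502 - 1*374**2 = 26502 - 1*139876 = 26502 - 139876 = -113374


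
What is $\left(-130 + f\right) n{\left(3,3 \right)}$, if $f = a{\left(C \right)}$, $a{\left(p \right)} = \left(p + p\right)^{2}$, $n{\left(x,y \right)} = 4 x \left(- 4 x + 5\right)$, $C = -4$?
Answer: $5544$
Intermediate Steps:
$n{\left(x,y \right)} = 4 x \left(5 - 4 x\right)$
$a{\left(p \right)} = 4 p^{2}$ ($a{\left(p \right)} = \left(2 p\right)^{2} = 4 p^{2}$)
$f = 64$ ($f = 4 \left(-4\right)^{2} = 4 \cdot 16 = 64$)
$\left(-130 + f\right) n{\left(3,3 \right)} = \left(-130 + 64\right) 4 \cdot 3 \left(5 - 12\right) = - 66 \cdot 4 \cdot 3 \left(5 - 12\right) = - 66 \cdot 4 \cdot 3 \left(-7\right) = \left(-66\right) \left(-84\right) = 5544$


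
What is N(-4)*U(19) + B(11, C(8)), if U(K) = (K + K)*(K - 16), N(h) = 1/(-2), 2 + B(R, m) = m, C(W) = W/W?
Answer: -58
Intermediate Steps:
C(W) = 1
B(R, m) = -2 + m
N(h) = -½
U(K) = 2*K*(-16 + K) (U(K) = (2*K)*(-16 + K) = 2*K*(-16 + K))
N(-4)*U(19) + B(11, C(8)) = -19*(-16 + 19) + (-2 + 1) = -19*3 - 1 = -½*114 - 1 = -57 - 1 = -58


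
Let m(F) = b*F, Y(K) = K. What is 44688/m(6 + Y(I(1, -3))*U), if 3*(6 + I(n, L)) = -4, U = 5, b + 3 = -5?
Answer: 8379/46 ≈ 182.15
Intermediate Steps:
b = -8 (b = -3 - 5 = -8)
I(n, L) = -22/3 (I(n, L) = -6 + (⅓)*(-4) = -6 - 4/3 = -22/3)
m(F) = -8*F
44688/m(6 + Y(I(1, -3))*U) = 44688/((-8*(6 - 22/3*5))) = 44688/((-8*(6 - 110/3))) = 44688/((-8*(-92/3))) = 44688/(736/3) = 44688*(3/736) = 8379/46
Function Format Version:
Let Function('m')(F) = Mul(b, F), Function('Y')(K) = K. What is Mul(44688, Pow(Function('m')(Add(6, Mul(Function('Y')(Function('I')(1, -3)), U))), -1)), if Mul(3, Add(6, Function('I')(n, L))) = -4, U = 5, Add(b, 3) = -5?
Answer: Rational(8379, 46) ≈ 182.15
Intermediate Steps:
b = -8 (b = Add(-3, -5) = -8)
Function('I')(n, L) = Rational(-22, 3) (Function('I')(n, L) = Add(-6, Mul(Rational(1, 3), -4)) = Add(-6, Rational(-4, 3)) = Rational(-22, 3))
Function('m')(F) = Mul(-8, F)
Mul(44688, Pow(Function('m')(Add(6, Mul(Function('Y')(Function('I')(1, -3)), U))), -1)) = Mul(44688, Pow(Mul(-8, Add(6, Mul(Rational(-22, 3), 5))), -1)) = Mul(44688, Pow(Mul(-8, Add(6, Rational(-110, 3))), -1)) = Mul(44688, Pow(Mul(-8, Rational(-92, 3)), -1)) = Mul(44688, Pow(Rational(736, 3), -1)) = Mul(44688, Rational(3, 736)) = Rational(8379, 46)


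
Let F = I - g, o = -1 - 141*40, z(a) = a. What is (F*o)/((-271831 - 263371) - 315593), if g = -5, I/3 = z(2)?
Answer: 5641/77345 ≈ 0.072933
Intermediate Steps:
I = 6 (I = 3*2 = 6)
o = -5641 (o = -1 - 5640 = -5641)
F = 11 (F = 6 - 1*(-5) = 6 + 5 = 11)
(F*o)/((-271831 - 263371) - 315593) = (11*(-5641))/((-271831 - 263371) - 315593) = -62051/(-535202 - 315593) = -62051/(-850795) = -62051*(-1/850795) = 5641/77345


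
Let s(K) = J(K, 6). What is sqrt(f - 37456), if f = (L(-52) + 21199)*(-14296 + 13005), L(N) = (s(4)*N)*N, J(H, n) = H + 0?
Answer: I*sqrt(41368821) ≈ 6431.9*I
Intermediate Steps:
J(H, n) = H
s(K) = K
L(N) = 4*N**2 (L(N) = (4*N)*N = 4*N**2)
f = -41331365 (f = (4*(-52)**2 + 21199)*(-14296 + 13005) = (4*2704 + 21199)*(-1291) = (10816 + 21199)*(-1291) = 32015*(-1291) = -41331365)
sqrt(f - 37456) = sqrt(-41331365 - 37456) = sqrt(-41368821) = I*sqrt(41368821)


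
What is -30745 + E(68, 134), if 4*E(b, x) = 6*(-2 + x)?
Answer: -30547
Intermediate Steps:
E(b, x) = -3 + 3*x/2 (E(b, x) = (6*(-2 + x))/4 = (-12 + 6*x)/4 = -3 + 3*x/2)
-30745 + E(68, 134) = -30745 + (-3 + (3/2)*134) = -30745 + (-3 + 201) = -30745 + 198 = -30547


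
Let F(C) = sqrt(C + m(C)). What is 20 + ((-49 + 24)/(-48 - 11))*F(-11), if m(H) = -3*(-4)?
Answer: 1205/59 ≈ 20.424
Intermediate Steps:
m(H) = 12
F(C) = sqrt(12 + C) (F(C) = sqrt(C + 12) = sqrt(12 + C))
20 + ((-49 + 24)/(-48 - 11))*F(-11) = 20 + ((-49 + 24)/(-48 - 11))*sqrt(12 - 11) = 20 + (-25/(-59))*sqrt(1) = 20 - 25*(-1/59)*1 = 20 + (25/59)*1 = 20 + 25/59 = 1205/59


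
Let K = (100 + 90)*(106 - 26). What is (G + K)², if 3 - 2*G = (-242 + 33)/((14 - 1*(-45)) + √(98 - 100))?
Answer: 5608038299836519/24262578 - 11067174910*I*√2/12131289 ≈ 2.3114e+8 - 1290.2*I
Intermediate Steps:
K = 15200 (K = 190*80 = 15200)
G = 3/2 + 209/(2*(59 + I*√2)) (G = 3/2 - (-242 + 33)/(2*((14 - 1*(-45)) + √(98 - 100))) = 3/2 - (-209)/(2*((14 + 45) + √(-2))) = 3/2 - (-209)/(2*(59 + I*√2)) = 3/2 + 209/(2*(59 + I*√2)) ≈ 3.2702 - 0.04243*I)
(G + K)² = ((11390/3483 - 209*I*√2/6966) + 15200)² = (52952990/3483 - 209*I*√2/6966)²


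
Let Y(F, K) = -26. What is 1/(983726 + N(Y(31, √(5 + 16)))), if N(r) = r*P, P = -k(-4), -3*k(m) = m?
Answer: 3/2951282 ≈ 1.0165e-6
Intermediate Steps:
k(m) = -m/3
P = -4/3 (P = -(-1)*(-4)/3 = -1*4/3 = -4/3 ≈ -1.3333)
N(r) = -4*r/3 (N(r) = r*(-4/3) = -4*r/3)
1/(983726 + N(Y(31, √(5 + 16)))) = 1/(983726 - 4/3*(-26)) = 1/(983726 + 104/3) = 1/(2951282/3) = 3/2951282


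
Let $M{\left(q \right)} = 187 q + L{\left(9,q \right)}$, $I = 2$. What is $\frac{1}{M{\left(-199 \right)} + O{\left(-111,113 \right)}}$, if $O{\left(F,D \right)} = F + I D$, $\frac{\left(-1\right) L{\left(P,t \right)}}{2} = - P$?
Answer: $- \frac{1}{37080} \approx -2.6969 \cdot 10^{-5}$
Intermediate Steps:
$L{\left(P,t \right)} = 2 P$ ($L{\left(P,t \right)} = - 2 \left(- P\right) = 2 P$)
$O{\left(F,D \right)} = F + 2 D$
$M{\left(q \right)} = 18 + 187 q$ ($M{\left(q \right)} = 187 q + 2 \cdot 9 = 187 q + 18 = 18 + 187 q$)
$\frac{1}{M{\left(-199 \right)} + O{\left(-111,113 \right)}} = \frac{1}{\left(18 + 187 \left(-199\right)\right) + \left(-111 + 2 \cdot 113\right)} = \frac{1}{\left(18 - 37213\right) + \left(-111 + 226\right)} = \frac{1}{-37195 + 115} = \frac{1}{-37080} = - \frac{1}{37080}$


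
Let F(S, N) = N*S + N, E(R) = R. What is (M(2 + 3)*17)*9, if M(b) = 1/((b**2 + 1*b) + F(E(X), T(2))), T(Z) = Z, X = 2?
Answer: 17/4 ≈ 4.2500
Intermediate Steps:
F(S, N) = N + N*S
M(b) = 1/(6 + b + b**2) (M(b) = 1/((b**2 + 1*b) + 2*(1 + 2)) = 1/((b**2 + b) + 2*3) = 1/((b + b**2) + 6) = 1/(6 + b + b**2))
(M(2 + 3)*17)*9 = (17/(6 + (2 + 3) + (2 + 3)**2))*9 = (17/(6 + 5 + 5**2))*9 = (17/(6 + 5 + 25))*9 = (17/36)*9 = 17/4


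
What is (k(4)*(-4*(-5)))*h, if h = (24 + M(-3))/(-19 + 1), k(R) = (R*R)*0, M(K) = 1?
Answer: 0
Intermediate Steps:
k(R) = 0 (k(R) = R²*0 = 0)
h = -25/18 (h = (24 + 1)/(-19 + 1) = 25/(-18) = 25*(-1/18) = -25/18 ≈ -1.3889)
(k(4)*(-4*(-5)))*h = (0*(-4*(-5)))*(-25/18) = (0*20)*(-25/18) = 0*(-25/18) = 0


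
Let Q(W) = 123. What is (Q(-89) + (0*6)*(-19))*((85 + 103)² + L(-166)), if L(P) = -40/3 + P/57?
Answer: 82560962/19 ≈ 4.3453e+6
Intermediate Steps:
L(P) = -40/3 + P/57 (L(P) = -40*⅓ + P*(1/57) = -40/3 + P/57)
(Q(-89) + (0*6)*(-19))*((85 + 103)² + L(-166)) = (123 + (0*6)*(-19))*((85 + 103)² + (-40/3 + (1/57)*(-166))) = (123 + 0*(-19))*(188² + (-40/3 - 166/57)) = (123 + 0)*(35344 - 926/57) = 123*(2013682/57) = 82560962/19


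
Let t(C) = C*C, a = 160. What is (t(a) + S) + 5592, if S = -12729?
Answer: 18463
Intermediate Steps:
t(C) = C²
(t(a) + S) + 5592 = (160² - 12729) + 5592 = (25600 - 12729) + 5592 = 12871 + 5592 = 18463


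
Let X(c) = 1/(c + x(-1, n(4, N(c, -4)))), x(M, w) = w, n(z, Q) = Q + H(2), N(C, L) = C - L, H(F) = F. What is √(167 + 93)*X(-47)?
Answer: -√65/44 ≈ -0.18323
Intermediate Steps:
n(z, Q) = 2 + Q (n(z, Q) = Q + 2 = 2 + Q)
X(c) = 1/(6 + 2*c) (X(c) = 1/(c + (2 + (c - 1*(-4)))) = 1/(c + (2 + (c + 4))) = 1/(c + (2 + (4 + c))) = 1/(c + (6 + c)) = 1/(6 + 2*c))
√(167 + 93)*X(-47) = √(167 + 93)*(1/(2*(3 - 47))) = √260*((½)/(-44)) = (2*√65)*((½)*(-1/44)) = (2*√65)*(-1/88) = -√65/44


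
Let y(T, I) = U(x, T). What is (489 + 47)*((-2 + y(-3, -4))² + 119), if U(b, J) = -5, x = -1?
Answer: 90048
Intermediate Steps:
y(T, I) = -5
(489 + 47)*((-2 + y(-3, -4))² + 119) = (489 + 47)*((-2 - 5)² + 119) = 536*((-7)² + 119) = 536*(49 + 119) = 536*168 = 90048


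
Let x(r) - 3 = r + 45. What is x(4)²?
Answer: 2704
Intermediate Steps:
x(r) = 48 + r (x(r) = 3 + (r + 45) = 3 + (45 + r) = 48 + r)
x(4)² = (48 + 4)² = 52² = 2704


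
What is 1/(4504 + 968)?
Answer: 1/5472 ≈ 0.00018275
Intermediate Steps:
1/(4504 + 968) = 1/5472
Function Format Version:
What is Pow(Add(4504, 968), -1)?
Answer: Rational(1, 5472) ≈ 0.00018275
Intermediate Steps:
Pow(Add(4504, 968), -1) = Pow(5472, -1) = Rational(1, 5472)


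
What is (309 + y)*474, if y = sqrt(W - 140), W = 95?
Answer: 146466 + 1422*I*sqrt(5) ≈ 1.4647e+5 + 3179.7*I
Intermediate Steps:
y = 3*I*sqrt(5) (y = sqrt(95 - 140) = sqrt(-45) = 3*I*sqrt(5) ≈ 6.7082*I)
(309 + y)*474 = (309 + 3*I*sqrt(5))*474 = 146466 + 1422*I*sqrt(5)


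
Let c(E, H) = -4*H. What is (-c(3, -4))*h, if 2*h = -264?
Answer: 2112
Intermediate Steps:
h = -132 (h = (½)*(-264) = -132)
(-c(3, -4))*h = -(-4)*(-4)*(-132) = -1*16*(-132) = -16*(-132) = 2112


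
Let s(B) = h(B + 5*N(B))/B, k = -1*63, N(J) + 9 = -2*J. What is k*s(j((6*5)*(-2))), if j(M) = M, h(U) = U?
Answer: 2079/4 ≈ 519.75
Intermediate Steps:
N(J) = -9 - 2*J
k = -63
s(B) = (-45 - 9*B)/B (s(B) = (B + 5*(-9 - 2*B))/B = (B + (-45 - 10*B))/B = (-45 - 9*B)/B)
k*s(j((6*5)*(-2))) = -63*(-9 - 45/((6*5)*(-2))) = -63*(-9 - 45/(30*(-2))) = -63*(-9 - 45/(-60)) = -63*(-9 - 45*(-1/60)) = -63*(-9 + 3/4) = -63*(-33/4) = 2079/4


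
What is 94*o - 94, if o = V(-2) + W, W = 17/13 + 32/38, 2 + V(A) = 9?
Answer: 189222/247 ≈ 766.08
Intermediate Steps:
V(A) = 7 (V(A) = -2 + 9 = 7)
W = 531/247 (W = 17*(1/13) + 32*(1/38) = 17/13 + 16/19 = 531/247 ≈ 2.1498)
o = 2260/247 (o = 7 + 531/247 = 2260/247 ≈ 9.1498)
94*o - 94 = 94*(2260/247) - 94 = 212440/247 - 94 = 189222/247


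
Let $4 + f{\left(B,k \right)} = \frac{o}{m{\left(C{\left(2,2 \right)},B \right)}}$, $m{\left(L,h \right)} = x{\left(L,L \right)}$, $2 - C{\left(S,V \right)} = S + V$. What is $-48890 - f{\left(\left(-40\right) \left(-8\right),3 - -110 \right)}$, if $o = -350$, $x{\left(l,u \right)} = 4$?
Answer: $- \frac{97597}{2} \approx -48799.0$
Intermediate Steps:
$C{\left(S,V \right)} = 2 - S - V$ ($C{\left(S,V \right)} = 2 - \left(S + V\right) = 2 - S - V$)
$m{\left(L,h \right)} = 4$
$f{\left(B,k \right)} = - \frac{183}{2}$ ($f{\left(B,k \right)} = -4 - \frac{350}{4} = -4 - \frac{175}{2} = - \frac{183}{2}$)
$-48890 - f{\left(\left(-40\right) \left(-8\right),3 - -110 \right)} = -48890 - - \frac{183}{2} = -48890 + \frac{183}{2} = - \frac{97597}{2}$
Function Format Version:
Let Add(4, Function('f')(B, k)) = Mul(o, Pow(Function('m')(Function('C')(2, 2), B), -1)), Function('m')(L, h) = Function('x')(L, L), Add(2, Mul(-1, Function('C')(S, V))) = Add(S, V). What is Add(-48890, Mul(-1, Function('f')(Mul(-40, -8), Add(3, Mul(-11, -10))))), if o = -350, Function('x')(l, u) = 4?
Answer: Rational(-97597, 2) ≈ -48799.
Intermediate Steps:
Function('C')(S, V) = Add(2, Mul(-1, S), Mul(-1, V)) (Function('C')(S, V) = Add(2, Mul(-1, Add(S, V))) = Add(2, Add(Mul(-1, S), Mul(-1, V))) = Add(2, Mul(-1, S), Mul(-1, V)))
Function('m')(L, h) = 4
Function('f')(B, k) = Rational(-183, 2) (Function('f')(B, k) = Add(-4, Mul(-350, Pow(4, -1))) = Add(-4, Mul(-350, Rational(1, 4))) = Add(-4, Rational(-175, 2)) = Rational(-183, 2))
Add(-48890, Mul(-1, Function('f')(Mul(-40, -8), Add(3, Mul(-11, -10))))) = Add(-48890, Mul(-1, Rational(-183, 2))) = Add(-48890, Rational(183, 2)) = Rational(-97597, 2)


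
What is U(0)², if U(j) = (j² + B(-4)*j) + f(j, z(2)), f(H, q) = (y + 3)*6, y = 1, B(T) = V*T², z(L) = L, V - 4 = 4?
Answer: 576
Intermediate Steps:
V = 8 (V = 4 + 4 = 8)
B(T) = 8*T²
f(H, q) = 24 (f(H, q) = (1 + 3)*6 = 4*6 = 24)
U(j) = 24 + j² + 128*j (U(j) = (j² + (8*(-4)²)*j) + 24 = (j² + (8*16)*j) + 24 = (j² + 128*j) + 24 = 24 + j² + 128*j)
U(0)² = (24 + 0² + 128*0)² = (24 + 0 + 0)² = 24² = 576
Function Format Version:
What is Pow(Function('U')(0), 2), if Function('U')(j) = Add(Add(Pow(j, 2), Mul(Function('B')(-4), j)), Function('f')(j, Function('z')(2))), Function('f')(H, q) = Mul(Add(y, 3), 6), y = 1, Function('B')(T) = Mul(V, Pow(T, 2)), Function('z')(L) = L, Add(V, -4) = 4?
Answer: 576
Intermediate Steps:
V = 8 (V = Add(4, 4) = 8)
Function('B')(T) = Mul(8, Pow(T, 2))
Function('f')(H, q) = 24 (Function('f')(H, q) = Mul(Add(1, 3), 6) = Mul(4, 6) = 24)
Function('U')(j) = Add(24, Pow(j, 2), Mul(128, j)) (Function('U')(j) = Add(Add(Pow(j, 2), Mul(Mul(8, Pow(-4, 2)), j)), 24) = Add(Add(Pow(j, 2), Mul(Mul(8, 16), j)), 24) = Add(Add(Pow(j, 2), Mul(128, j)), 24) = Add(24, Pow(j, 2), Mul(128, j)))
Pow(Function('U')(0), 2) = Pow(Add(24, Pow(0, 2), Mul(128, 0)), 2) = Pow(Add(24, 0, 0), 2) = Pow(24, 2) = 576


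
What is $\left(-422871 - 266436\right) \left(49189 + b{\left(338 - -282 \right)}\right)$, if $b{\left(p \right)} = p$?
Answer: $-34333692363$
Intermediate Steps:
$\left(-422871 - 266436\right) \left(49189 + b{\left(338 - -282 \right)}\right) = \left(-422871 - 266436\right) \left(49189 + \left(338 - -282\right)\right) = - 689307 \left(49189 + \left(338 + 282\right)\right) = - 689307 \left(49189 + 620\right) = \left(-689307\right) 49809 = -34333692363$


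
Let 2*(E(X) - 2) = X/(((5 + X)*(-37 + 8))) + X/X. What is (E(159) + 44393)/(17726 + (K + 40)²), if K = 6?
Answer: 140763279/62912368 ≈ 2.2374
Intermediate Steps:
E(X) = 5/2 + X/(2*(-145 - 29*X)) (E(X) = 2 + (X/(((5 + X)*(-37 + 8))) + X/X)/2 = 2 + (X/(((5 + X)*(-29))) + 1)/2 = 2 + (X/(-145 - 29*X) + 1)/2 = 2 + (1 + X/(-145 - 29*X))/2 = 2 + (½ + X/(2*(-145 - 29*X))) = 5/2 + X/(2*(-145 - 29*X)))
(E(159) + 44393)/(17726 + (K + 40)²) = ((725 + 144*159)/(58*(5 + 159)) + 44393)/(17726 + (6 + 40)²) = ((1/58)*(725 + 22896)/164 + 44393)/(17726 + 46²) = ((1/58)*(1/164)*23621 + 44393)/(17726 + 2116) = (23621/9512 + 44393)/19842 = (422289837/9512)*(1/19842) = 140763279/62912368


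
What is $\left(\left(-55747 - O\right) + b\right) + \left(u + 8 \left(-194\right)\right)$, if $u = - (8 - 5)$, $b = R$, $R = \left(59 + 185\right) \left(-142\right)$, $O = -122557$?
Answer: $30607$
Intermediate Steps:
$R = -34648$ ($R = 244 \left(-142\right) = -34648$)
$b = -34648$
$u = -3$ ($u = \left(-1\right) 3 = -3$)
$\left(\left(-55747 - O\right) + b\right) + \left(u + 8 \left(-194\right)\right) = \left(\left(-55747 - -122557\right) - 34648\right) + \left(-3 + 8 \left(-194\right)\right) = \left(\left(-55747 + 122557\right) - 34648\right) - 1555 = \left(66810 - 34648\right) - 1555 = 32162 - 1555 = 30607$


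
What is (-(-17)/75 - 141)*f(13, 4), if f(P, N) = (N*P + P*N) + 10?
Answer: -401204/25 ≈ -16048.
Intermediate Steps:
f(P, N) = 10 + 2*N*P (f(P, N) = (N*P + N*P) + 10 = 2*N*P + 10 = 10 + 2*N*P)
(-(-17)/75 - 141)*f(13, 4) = (-(-17)/75 - 141)*(10 + 2*4*13) = (-(-17)/75 - 141)*(10 + 104) = (-1*(-17/75) - 141)*114 = (17/75 - 141)*114 = -10558/75*114 = -401204/25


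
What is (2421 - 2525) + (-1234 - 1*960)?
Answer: -2298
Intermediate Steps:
(2421 - 2525) + (-1234 - 1*960) = -104 + (-1234 - 960) = -104 - 2194 = -2298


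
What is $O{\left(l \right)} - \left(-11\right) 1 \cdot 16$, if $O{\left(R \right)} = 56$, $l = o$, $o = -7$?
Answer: $232$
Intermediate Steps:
$l = -7$
$O{\left(l \right)} - \left(-11\right) 1 \cdot 16 = 56 - \left(-11\right) 1 \cdot 16 = 56 - \left(-11\right) 16 = 56 - -176 = 56 + 176 = 232$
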